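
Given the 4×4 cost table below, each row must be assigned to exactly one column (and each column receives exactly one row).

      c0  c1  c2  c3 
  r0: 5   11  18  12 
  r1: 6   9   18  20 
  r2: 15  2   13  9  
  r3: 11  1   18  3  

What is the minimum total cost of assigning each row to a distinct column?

optimal assignment: row0→col0 (cost 5), row1→col2 (cost 18), row2→col1 (cost 2), row3→col3 (cost 3)
total = 5 + 18 + 2 + 3 = 28

Minimum assignment cost: 28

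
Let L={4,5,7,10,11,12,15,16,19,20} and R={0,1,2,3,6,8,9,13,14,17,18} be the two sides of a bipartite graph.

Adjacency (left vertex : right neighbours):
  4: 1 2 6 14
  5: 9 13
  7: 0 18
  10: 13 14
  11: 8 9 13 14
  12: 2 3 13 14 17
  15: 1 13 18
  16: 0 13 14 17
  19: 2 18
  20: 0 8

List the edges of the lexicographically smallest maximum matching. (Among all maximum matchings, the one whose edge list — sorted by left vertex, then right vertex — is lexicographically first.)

Lex-smallest maximum matching: {(4,1), (5,9), (7,0), (10,13), (11,14), (12,3), (15,18), (16,17), (19,2), (20,8)}

|M| = 10 (so the lex-smallest maximum matching has 10 edges)
process left vertices in ascending order; for each, take the smallest-labelled available neighbour that still permits 10 edges overall, or leave it unmatched if none does
lex-smallest matching: {4-1, 5-9, 7-0, 10-13, 11-14, 12-3, 15-18, 16-17, 19-2, 20-8}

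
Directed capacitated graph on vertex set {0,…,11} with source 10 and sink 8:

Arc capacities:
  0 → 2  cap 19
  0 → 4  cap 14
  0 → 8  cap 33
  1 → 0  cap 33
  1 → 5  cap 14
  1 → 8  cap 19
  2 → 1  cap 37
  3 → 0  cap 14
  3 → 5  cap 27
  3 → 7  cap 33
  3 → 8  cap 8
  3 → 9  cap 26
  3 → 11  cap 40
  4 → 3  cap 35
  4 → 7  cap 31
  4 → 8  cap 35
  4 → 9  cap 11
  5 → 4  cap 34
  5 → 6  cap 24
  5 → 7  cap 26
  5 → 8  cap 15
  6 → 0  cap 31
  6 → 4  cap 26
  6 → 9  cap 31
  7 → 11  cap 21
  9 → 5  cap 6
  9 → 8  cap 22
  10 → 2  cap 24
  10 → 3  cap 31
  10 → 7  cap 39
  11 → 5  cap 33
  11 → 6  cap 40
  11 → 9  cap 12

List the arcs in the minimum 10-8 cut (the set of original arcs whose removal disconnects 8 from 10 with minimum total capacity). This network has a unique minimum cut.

Min-cut arcs: {(7,11), (10,2), (10,3)} (total capacity 76)

augment #1: 10→3→8 push 8
augment #2: 10→2→1→8 push 19
augment #3: 10→3→0→8 push 14
augment #4: 10→3→5→8 push 9
augment #5: 10→2→1→0→8 push 5
augment #6: 10→7→11→5→8 push 6
augment #7: 10→7→11→9→8 push 12
augment #8: 10→7→11→5→4→8 push 3
max flow = 76; residual-reachable set from 10 gives S-side
cut edges (S→T): {(7,11), (10,2), (10,3)} total cap 76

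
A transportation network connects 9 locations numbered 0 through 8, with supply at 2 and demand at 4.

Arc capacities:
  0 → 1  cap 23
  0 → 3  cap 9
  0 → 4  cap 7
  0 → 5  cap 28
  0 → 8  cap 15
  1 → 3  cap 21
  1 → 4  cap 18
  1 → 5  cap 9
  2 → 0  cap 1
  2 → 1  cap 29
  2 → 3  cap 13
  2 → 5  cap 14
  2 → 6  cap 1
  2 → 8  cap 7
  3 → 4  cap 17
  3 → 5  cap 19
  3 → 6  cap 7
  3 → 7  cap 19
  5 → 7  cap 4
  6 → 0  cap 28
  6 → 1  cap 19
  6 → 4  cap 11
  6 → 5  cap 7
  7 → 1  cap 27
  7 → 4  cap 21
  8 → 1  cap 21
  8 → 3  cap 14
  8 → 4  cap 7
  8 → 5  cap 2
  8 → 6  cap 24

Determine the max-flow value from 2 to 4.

Maximum flow value: 55

augment #1: 2→0→4 bottleneck 1, total now 1
augment #2: 2→1→4 bottleneck 18, total now 19
augment #3: 2→3→4 bottleneck 13, total now 32
augment #4: 2→6→4 bottleneck 1, total now 33
augment #5: 2→8→4 bottleneck 7, total now 40
augment #6: 2→1→3→4 bottleneck 4, total now 44
augment #7: 2→5→7→4 bottleneck 4, total now 48
augment #8: 2→1→3→6→4 bottleneck 7, total now 55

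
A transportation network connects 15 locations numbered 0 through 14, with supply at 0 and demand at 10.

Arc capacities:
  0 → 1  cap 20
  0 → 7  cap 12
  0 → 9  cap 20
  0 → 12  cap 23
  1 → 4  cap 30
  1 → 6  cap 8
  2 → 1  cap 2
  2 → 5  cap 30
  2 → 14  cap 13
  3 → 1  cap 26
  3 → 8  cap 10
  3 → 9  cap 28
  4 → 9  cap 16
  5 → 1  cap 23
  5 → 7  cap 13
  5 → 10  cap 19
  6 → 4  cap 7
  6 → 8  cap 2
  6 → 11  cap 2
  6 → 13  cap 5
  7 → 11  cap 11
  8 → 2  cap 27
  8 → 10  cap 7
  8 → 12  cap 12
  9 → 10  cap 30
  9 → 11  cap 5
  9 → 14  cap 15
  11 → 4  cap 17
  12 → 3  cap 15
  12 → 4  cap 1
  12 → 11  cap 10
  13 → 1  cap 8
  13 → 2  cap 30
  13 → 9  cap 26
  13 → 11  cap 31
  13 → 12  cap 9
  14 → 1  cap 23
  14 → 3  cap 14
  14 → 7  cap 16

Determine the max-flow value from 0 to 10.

augment #1: 0→9→10 bottleneck 20, total now 20
augment #2: 0→1→4→9→10 bottleneck 10, total now 30
augment #3: 0→1→6→8→10 bottleneck 2, total now 32
augment #4: 0→12→3→8→10 bottleneck 5, total now 37
augment #5: 0→1→6→13→2→5→10 bottleneck 5, total now 42
augment #6: 0→12→3→8→2→5→10 bottleneck 5, total now 47

Maximum flow value: 47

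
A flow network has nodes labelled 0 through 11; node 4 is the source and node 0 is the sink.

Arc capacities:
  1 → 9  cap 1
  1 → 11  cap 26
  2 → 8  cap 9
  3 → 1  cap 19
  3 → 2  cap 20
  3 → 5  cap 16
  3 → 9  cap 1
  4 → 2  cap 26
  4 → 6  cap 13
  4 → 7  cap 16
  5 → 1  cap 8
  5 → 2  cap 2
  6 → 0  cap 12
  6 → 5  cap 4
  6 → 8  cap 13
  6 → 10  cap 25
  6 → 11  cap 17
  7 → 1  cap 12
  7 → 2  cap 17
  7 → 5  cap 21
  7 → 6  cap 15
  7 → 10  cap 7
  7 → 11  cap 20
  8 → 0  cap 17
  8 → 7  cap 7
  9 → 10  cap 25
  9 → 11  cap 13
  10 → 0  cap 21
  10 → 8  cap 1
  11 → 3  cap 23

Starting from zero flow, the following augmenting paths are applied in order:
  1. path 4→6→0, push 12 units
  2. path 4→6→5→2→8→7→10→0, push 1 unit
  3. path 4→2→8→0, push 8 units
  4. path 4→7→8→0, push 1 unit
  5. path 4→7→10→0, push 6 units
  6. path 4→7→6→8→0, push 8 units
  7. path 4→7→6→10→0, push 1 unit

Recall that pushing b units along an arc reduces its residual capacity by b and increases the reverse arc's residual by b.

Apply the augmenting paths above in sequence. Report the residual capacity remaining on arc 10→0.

Residual capacity of (10,0): 13

after path 1 (4→6→0, push 12): res(10,0)=21
after path 2 (4→6→5→2→8→7→10→0, push 1): res(10,0)=20
after path 3 (4→2→8→0, push 8): res(10,0)=20
after path 4 (4→7→8→0, push 1): res(10,0)=20
after path 5 (4→7→10→0, push 6): res(10,0)=14
after path 6 (4→7→6→8→0, push 8): res(10,0)=14
after path 7 (4→7→6→10→0, push 1): res(10,0)=13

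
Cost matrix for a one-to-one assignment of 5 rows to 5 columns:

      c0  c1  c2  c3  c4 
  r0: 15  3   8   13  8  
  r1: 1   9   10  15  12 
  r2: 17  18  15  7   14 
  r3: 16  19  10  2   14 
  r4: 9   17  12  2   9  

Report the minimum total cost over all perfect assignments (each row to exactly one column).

one of 3 optimal assignments: row0→col1 (cost 3), row1→col0 (cost 1), row2→col2 (cost 15), row3→col3 (cost 2), row4→col4 (cost 9)
total = 3 + 1 + 15 + 2 + 9 = 30

Minimum assignment cost: 30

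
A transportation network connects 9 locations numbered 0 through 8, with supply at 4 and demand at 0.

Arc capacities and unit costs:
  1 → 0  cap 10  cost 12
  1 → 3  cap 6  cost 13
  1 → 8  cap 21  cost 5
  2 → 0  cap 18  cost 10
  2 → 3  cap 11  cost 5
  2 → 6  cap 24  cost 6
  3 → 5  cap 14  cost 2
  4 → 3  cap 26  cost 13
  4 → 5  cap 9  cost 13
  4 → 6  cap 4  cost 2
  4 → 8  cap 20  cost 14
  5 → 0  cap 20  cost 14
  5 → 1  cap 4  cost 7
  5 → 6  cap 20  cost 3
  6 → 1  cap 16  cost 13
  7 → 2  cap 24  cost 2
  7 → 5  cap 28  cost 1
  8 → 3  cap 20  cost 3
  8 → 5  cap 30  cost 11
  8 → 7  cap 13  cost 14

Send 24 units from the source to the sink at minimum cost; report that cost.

shortest-cost path #1: 4→5→0 push 9 @ unit cost 27 (adds 243)
shortest-cost path #2: 4→6→1→0 push 4 @ unit cost 27 (adds 108)
shortest-cost path #3: 4→3→5→0 push 11 @ unit cost 29 (adds 319)
total cost = 670

Minimum cost for 24 units: 670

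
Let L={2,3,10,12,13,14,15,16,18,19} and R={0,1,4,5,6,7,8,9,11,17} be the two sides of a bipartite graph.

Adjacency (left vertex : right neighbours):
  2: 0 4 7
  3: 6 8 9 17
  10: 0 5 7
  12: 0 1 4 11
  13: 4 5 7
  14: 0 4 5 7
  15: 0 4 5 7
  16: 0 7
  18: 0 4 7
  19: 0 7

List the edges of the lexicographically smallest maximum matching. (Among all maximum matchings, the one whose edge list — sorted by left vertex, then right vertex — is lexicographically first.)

|M| = 6 (so the lex-smallest maximum matching has 6 edges)
process left vertices in ascending order; for each, take the smallest-labelled available neighbour that still permits 6 edges overall, or leave it unmatched if none does
lex-smallest matching: {2-0, 3-6, 10-5, 12-1, 13-4, 14-7}

Lex-smallest maximum matching: {(2,0), (3,6), (10,5), (12,1), (13,4), (14,7)}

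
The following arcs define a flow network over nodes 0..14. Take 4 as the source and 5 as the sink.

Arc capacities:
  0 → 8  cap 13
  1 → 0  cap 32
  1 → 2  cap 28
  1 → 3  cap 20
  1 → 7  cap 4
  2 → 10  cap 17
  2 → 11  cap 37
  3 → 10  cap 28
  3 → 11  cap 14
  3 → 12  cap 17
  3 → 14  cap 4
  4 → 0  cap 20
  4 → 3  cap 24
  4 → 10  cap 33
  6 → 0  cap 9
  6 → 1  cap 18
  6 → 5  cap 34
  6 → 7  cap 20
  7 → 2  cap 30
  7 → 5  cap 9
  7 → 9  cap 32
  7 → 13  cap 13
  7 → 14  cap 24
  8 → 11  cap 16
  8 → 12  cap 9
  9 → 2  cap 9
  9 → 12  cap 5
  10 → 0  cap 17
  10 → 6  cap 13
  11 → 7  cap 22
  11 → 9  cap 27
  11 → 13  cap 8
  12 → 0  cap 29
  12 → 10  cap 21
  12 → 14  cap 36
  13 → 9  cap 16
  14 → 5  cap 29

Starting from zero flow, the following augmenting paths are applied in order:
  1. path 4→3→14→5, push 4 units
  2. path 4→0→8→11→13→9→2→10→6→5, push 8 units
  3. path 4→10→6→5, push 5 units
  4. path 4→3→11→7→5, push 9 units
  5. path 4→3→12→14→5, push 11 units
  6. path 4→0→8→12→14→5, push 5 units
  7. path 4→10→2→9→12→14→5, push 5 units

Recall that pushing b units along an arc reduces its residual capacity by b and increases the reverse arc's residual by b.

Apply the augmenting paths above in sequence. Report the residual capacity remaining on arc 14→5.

Residual capacity of (14,5): 4

after path 1 (4→3→14→5, push 4): res(14,5)=25
after path 2 (4→0→8→11→13→9→2→10→6→5, push 8): res(14,5)=25
after path 3 (4→10→6→5, push 5): res(14,5)=25
after path 4 (4→3→11→7→5, push 9): res(14,5)=25
after path 5 (4→3→12→14→5, push 11): res(14,5)=14
after path 6 (4→0→8→12→14→5, push 5): res(14,5)=9
after path 7 (4→10→2→9→12→14→5, push 5): res(14,5)=4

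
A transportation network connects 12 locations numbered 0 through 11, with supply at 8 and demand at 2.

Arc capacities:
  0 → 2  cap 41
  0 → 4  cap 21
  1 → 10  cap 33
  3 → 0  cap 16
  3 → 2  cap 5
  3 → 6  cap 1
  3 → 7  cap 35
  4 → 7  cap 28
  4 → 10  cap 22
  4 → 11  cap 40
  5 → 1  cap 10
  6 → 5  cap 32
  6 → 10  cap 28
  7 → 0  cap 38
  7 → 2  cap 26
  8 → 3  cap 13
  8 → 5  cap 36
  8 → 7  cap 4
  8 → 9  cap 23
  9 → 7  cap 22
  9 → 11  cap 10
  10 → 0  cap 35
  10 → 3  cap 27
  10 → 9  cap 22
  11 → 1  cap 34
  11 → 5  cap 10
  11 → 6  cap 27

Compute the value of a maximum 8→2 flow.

Maximum flow value: 50

augment #1: 8→3→2 bottleneck 5, total now 5
augment #2: 8→7→2 bottleneck 4, total now 9
augment #3: 8→3→0→2 bottleneck 8, total now 17
augment #4: 8→9→7→2 bottleneck 22, total now 39
augment #5: 8→5→1→10→0→2 bottleneck 10, total now 49
augment #6: 8→9→11→1→10→0→2 bottleneck 1, total now 50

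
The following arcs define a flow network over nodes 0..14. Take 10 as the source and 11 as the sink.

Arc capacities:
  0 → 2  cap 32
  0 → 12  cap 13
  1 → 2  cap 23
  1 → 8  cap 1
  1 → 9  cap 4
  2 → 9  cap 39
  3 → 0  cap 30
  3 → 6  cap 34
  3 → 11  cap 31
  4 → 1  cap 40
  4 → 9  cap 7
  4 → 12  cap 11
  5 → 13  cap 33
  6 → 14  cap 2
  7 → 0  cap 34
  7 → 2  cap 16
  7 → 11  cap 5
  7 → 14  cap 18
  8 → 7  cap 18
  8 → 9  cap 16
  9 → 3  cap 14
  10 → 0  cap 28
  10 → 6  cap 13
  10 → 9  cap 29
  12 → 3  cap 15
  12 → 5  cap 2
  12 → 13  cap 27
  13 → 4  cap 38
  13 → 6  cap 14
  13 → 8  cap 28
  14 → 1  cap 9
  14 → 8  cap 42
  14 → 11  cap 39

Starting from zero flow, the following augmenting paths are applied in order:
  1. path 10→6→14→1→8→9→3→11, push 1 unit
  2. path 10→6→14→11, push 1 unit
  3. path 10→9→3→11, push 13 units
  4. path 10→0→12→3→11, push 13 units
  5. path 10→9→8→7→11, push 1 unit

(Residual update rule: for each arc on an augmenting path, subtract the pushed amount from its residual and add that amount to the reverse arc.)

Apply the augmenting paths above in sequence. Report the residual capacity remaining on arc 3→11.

Residual capacity of (3,11): 4

after path 1 (10→6→14→1→8→9→3→11, push 1): res(3,11)=30
after path 2 (10→6→14→11, push 1): res(3,11)=30
after path 3 (10→9→3→11, push 13): res(3,11)=17
after path 4 (10→0→12→3→11, push 13): res(3,11)=4
after path 5 (10→9→8→7→11, push 1): res(3,11)=4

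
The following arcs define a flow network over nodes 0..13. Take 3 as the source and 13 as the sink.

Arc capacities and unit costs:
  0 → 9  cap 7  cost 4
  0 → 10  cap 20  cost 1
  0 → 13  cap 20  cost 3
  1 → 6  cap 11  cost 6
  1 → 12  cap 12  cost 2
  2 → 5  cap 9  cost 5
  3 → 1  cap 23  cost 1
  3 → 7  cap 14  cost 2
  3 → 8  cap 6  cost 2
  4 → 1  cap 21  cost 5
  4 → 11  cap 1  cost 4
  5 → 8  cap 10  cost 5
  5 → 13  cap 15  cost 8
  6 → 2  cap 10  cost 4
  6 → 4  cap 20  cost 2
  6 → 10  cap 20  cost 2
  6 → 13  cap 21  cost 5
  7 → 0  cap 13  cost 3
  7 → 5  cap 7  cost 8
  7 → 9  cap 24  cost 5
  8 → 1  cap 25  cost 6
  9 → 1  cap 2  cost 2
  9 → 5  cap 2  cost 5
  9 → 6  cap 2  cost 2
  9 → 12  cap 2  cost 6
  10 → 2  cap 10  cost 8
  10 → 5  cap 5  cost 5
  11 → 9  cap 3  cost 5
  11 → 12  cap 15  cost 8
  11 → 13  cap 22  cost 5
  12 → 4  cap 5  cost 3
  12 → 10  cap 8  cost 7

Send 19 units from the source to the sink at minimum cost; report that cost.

shortest-cost path #1: 3→7→0→13 push 13 @ unit cost 8 (adds 104)
shortest-cost path #2: 3→1→6→13 push 6 @ unit cost 12 (adds 72)
total cost = 176

Minimum cost for 19 units: 176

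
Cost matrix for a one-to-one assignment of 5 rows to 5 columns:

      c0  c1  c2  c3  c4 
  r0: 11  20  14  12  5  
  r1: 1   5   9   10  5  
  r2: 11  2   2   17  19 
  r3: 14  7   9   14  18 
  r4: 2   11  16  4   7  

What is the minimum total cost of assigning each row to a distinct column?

optimal assignment: row0→col4 (cost 5), row1→col0 (cost 1), row2→col2 (cost 2), row3→col1 (cost 7), row4→col3 (cost 4)
total = 5 + 1 + 2 + 7 + 4 = 19

Minimum assignment cost: 19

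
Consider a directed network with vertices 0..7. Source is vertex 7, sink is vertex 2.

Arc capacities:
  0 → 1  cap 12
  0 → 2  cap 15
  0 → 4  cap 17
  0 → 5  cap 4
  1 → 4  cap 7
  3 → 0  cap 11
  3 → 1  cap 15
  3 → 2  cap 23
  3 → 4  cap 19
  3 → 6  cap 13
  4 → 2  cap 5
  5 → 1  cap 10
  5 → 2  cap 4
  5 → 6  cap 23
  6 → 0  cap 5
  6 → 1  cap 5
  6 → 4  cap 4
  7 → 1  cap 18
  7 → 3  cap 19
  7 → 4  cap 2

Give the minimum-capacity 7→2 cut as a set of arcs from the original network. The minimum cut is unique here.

augment #1: 7→3→2 push 19
augment #2: 7→4→2 push 2
augment #3: 7→1→4→2 push 3
max flow = 24; residual-reachable set from 7 gives S-side
cut edges (S→T): {(4,2), (7,3)} total cap 24

Min-cut arcs: {(4,2), (7,3)} (total capacity 24)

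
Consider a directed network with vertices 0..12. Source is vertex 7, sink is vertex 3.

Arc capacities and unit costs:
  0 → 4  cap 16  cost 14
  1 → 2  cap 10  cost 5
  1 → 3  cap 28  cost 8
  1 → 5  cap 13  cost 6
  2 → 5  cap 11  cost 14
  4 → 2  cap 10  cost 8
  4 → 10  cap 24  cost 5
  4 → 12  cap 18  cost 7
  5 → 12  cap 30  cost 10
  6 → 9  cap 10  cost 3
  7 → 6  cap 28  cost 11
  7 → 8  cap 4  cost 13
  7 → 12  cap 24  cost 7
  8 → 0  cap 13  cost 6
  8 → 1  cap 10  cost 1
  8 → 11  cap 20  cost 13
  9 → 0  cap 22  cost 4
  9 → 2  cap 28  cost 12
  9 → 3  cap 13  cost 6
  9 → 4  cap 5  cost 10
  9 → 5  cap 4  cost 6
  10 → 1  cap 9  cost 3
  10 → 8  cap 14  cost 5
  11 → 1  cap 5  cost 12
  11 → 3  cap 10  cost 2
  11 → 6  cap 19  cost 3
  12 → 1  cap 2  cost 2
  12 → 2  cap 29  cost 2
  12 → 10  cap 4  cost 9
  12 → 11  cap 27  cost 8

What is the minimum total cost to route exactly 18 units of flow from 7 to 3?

shortest-cost path #1: 7→12→1→3 push 2 @ unit cost 17 (adds 34)
shortest-cost path #2: 7→12→11→3 push 10 @ unit cost 17 (adds 170)
shortest-cost path #3: 7→6→9→3 push 6 @ unit cost 20 (adds 120)
total cost = 324

Minimum cost for 18 units: 324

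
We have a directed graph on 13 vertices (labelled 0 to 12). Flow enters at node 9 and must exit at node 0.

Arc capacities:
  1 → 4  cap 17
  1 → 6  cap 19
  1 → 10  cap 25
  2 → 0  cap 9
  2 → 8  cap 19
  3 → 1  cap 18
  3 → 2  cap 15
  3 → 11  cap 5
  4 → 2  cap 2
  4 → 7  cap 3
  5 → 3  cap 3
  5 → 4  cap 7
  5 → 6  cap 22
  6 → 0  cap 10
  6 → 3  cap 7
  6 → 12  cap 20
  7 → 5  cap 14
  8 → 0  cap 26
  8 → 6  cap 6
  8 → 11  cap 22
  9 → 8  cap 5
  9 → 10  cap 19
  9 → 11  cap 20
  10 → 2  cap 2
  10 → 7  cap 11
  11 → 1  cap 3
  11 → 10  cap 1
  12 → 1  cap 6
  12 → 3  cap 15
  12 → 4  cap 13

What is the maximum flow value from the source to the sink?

augment #1: 9→8→0 bottleneck 5, total now 5
augment #2: 9→10→2→0 bottleneck 2, total now 7
augment #3: 9→11→1→6→0 bottleneck 3, total now 10
augment #4: 9→10→7→5→6→0 bottleneck 7, total now 17
augment #5: 9→10→7→5→3→2→0 bottleneck 3, total now 20
augment #6: 9→10→7→5→4→2→0 bottleneck 1, total now 21

Maximum flow value: 21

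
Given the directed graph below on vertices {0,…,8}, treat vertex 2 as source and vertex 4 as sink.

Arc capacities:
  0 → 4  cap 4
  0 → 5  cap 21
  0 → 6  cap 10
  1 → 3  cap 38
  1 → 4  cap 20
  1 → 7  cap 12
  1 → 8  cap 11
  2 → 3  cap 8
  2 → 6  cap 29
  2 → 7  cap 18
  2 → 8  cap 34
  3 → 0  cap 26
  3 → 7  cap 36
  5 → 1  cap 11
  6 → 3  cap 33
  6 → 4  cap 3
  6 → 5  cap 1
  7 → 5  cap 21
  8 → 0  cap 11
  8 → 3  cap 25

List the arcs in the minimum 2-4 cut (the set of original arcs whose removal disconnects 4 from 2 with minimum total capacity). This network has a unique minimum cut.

augment #1: 2→6→4 push 3
augment #2: 2→3→0→4 push 4
augment #3: 2→6→5→1→4 push 1
augment #4: 2→7→5→1→4 push 10
max flow = 18; residual-reachable set from 2 gives S-side
cut edges (S→T): {(0,4), (5,1), (6,4)} total cap 18

Min-cut arcs: {(0,4), (5,1), (6,4)} (total capacity 18)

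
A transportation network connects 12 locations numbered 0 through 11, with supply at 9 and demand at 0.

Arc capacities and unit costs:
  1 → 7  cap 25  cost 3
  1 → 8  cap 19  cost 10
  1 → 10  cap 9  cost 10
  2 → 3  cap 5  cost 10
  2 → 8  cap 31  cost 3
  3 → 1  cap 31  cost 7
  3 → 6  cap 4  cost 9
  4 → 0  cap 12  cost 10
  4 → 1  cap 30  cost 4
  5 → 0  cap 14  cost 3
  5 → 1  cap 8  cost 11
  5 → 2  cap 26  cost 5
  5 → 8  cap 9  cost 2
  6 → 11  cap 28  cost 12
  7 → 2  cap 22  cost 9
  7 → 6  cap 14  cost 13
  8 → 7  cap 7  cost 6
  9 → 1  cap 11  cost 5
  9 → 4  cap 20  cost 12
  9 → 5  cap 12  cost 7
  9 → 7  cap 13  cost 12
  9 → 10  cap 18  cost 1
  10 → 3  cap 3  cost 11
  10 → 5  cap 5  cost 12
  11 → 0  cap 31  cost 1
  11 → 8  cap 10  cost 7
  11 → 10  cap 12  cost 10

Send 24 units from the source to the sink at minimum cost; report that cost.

Minimum cost for 24 units: 372

shortest-cost path #1: 9→5→0 push 12 @ unit cost 10 (adds 120)
shortest-cost path #2: 9→10→5→0 push 2 @ unit cost 16 (adds 32)
shortest-cost path #3: 9→4→0 push 10 @ unit cost 22 (adds 220)
total cost = 372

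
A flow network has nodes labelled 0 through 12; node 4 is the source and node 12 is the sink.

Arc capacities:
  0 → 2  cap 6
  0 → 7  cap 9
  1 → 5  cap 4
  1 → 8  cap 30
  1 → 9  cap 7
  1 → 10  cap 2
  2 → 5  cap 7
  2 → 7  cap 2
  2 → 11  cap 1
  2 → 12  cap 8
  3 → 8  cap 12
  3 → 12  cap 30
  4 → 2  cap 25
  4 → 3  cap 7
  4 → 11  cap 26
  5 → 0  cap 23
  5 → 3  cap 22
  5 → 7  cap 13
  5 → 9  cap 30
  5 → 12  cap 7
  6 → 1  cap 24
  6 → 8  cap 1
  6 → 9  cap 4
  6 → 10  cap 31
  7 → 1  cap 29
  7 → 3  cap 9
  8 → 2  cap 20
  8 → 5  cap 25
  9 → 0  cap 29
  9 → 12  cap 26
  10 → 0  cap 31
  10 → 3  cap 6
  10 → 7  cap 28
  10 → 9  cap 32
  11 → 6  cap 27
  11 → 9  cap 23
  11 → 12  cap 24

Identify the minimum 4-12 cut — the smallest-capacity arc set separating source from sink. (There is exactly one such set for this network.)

augment #1: 4→2→12 push 8
augment #2: 4→3→12 push 7
augment #3: 4→11→12 push 24
augment #4: 4→2→5→12 push 7
augment #5: 4→11→9→12 push 2
augment #6: 4→2→7→3→12 push 2
augment #7: 4→2→11→9→12 push 1
max flow = 51; residual-reachable set from 4 gives S-side
cut edges (S→T): {(2,5), (2,7), (2,11), (2,12), (4,3), (4,11)} total cap 51

Min-cut arcs: {(2,5), (2,7), (2,11), (2,12), (4,3), (4,11)} (total capacity 51)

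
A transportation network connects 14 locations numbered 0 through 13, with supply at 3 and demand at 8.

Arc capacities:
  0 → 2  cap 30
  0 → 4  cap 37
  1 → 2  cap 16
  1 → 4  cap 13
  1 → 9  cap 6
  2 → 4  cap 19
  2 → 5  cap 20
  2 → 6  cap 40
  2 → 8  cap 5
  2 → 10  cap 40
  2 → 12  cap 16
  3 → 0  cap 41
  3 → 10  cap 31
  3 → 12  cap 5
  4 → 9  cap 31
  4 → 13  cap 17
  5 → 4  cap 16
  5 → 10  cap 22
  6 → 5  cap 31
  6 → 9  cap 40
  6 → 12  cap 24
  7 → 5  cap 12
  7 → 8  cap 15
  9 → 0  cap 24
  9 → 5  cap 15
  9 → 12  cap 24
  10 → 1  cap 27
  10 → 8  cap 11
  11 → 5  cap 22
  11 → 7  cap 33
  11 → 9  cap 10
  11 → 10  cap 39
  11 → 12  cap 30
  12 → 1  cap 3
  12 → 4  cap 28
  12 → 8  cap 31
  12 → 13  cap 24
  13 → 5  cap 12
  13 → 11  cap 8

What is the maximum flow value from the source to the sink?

augment #1: 3→10→8 bottleneck 11, total now 11
augment #2: 3→12→8 bottleneck 5, total now 16
augment #3: 3→0→2→8 bottleneck 5, total now 21
augment #4: 3→0→2→12→8 bottleneck 16, total now 37
augment #5: 3→0→2→6→12→8 bottleneck 9, total now 46
augment #6: 3→0→4→9→12→8 bottleneck 1, total now 47
augment #7: 3→0→4→13→11→7→8 bottleneck 8, total now 55

Maximum flow value: 55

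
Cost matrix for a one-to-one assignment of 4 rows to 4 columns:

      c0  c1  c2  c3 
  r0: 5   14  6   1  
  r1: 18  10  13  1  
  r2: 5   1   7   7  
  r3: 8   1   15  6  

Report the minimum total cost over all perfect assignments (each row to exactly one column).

Minimum assignment cost: 13

optimal assignment: row0→col2 (cost 6), row1→col3 (cost 1), row2→col0 (cost 5), row3→col1 (cost 1)
total = 6 + 1 + 5 + 1 = 13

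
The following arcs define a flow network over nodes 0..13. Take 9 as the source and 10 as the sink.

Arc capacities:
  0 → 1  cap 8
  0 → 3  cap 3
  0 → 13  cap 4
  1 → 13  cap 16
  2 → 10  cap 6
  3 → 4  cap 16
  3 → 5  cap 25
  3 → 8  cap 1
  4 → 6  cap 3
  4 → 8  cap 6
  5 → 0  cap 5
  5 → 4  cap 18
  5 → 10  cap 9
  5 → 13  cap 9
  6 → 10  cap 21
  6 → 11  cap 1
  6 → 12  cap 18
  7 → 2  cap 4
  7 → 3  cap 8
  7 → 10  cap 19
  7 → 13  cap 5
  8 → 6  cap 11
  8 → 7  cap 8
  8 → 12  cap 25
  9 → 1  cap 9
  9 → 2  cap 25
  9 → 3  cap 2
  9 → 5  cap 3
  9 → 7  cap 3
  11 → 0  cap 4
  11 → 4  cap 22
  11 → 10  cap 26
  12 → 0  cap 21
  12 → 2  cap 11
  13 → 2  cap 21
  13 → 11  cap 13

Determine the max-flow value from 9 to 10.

Maximum flow value: 23

augment #1: 9→2→10 bottleneck 6, total now 6
augment #2: 9→5→10 bottleneck 3, total now 9
augment #3: 9→7→10 bottleneck 3, total now 12
augment #4: 9→3→5→10 bottleneck 2, total now 14
augment #5: 9→1→13→11→10 bottleneck 9, total now 23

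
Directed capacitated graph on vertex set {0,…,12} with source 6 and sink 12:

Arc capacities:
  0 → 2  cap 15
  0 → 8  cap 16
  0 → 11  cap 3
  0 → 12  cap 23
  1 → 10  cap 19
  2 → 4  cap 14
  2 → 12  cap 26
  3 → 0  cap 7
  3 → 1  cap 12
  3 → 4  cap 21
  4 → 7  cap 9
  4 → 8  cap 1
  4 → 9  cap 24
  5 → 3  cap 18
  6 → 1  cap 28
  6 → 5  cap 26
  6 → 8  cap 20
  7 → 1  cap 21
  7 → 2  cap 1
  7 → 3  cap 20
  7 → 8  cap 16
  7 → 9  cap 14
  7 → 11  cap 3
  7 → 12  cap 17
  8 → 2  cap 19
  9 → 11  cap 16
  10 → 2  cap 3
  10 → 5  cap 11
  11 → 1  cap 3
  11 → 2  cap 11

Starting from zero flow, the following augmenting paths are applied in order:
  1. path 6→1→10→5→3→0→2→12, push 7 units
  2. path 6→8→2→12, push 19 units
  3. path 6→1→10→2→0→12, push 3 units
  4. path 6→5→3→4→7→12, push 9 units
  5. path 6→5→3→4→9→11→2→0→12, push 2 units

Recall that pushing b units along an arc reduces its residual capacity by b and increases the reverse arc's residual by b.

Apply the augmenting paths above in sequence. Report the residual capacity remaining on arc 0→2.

after path 1 (6→1→10→5→3→0→2→12, push 7): res(0,2)=8
after path 2 (6→8→2→12, push 19): res(0,2)=8
after path 3 (6→1→10→2→0→12, push 3): res(0,2)=11
after path 4 (6→5→3→4→7→12, push 9): res(0,2)=11
after path 5 (6→5→3→4→9→11→2→0→12, push 2): res(0,2)=13

Residual capacity of (0,2): 13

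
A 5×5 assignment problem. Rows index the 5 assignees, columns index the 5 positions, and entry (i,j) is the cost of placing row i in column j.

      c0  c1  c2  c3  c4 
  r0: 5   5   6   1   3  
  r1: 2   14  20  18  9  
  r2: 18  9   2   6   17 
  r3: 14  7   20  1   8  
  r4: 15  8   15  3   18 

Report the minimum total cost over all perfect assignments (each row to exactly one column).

optimal assignment: row0→col4 (cost 3), row1→col0 (cost 2), row2→col2 (cost 2), row3→col3 (cost 1), row4→col1 (cost 8)
total = 3 + 2 + 2 + 1 + 8 = 16

Minimum assignment cost: 16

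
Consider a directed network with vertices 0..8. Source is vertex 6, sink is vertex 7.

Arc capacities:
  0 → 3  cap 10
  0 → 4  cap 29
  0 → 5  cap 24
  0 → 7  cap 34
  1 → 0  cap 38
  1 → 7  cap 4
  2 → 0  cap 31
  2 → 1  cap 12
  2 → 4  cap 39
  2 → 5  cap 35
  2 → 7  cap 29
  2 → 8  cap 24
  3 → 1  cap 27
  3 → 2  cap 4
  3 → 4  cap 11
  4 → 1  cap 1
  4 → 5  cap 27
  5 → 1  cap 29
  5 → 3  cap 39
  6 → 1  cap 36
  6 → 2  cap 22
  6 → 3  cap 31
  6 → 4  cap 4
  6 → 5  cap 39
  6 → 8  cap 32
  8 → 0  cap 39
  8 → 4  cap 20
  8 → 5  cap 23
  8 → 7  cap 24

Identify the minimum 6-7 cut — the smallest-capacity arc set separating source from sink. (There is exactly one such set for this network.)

Min-cut arcs: {(0,7), (1,7), (3,2), (6,2), (8,7)} (total capacity 88)

augment #1: 6→1→7 push 4
augment #2: 6→2→7 push 22
augment #3: 6→8→7 push 24
augment #4: 6→1→0→7 push 32
augment #5: 6→3→2→7 push 4
augment #6: 6→8→0→7 push 2
max flow = 88; residual-reachable set from 6 gives S-side
cut edges (S→T): {(0,7), (1,7), (3,2), (6,2), (8,7)} total cap 88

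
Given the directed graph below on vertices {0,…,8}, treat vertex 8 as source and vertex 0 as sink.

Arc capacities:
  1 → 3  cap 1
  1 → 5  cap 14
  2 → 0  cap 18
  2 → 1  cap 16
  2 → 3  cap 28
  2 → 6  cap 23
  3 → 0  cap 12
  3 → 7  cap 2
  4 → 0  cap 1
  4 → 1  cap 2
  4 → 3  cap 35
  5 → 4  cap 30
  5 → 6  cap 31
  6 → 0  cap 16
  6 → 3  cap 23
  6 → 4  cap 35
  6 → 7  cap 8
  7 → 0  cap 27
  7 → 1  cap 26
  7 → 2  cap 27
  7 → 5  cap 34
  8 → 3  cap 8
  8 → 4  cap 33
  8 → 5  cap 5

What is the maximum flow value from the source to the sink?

Maximum flow value: 22

augment #1: 8→3→0 bottleneck 8, total now 8
augment #2: 8→4→0 bottleneck 1, total now 9
augment #3: 8→4→3→0 bottleneck 4, total now 13
augment #4: 8→5→6→0 bottleneck 5, total now 18
augment #5: 8→4→3→7→0 bottleneck 2, total now 20
augment #6: 8→4→1→5→6→0 bottleneck 2, total now 22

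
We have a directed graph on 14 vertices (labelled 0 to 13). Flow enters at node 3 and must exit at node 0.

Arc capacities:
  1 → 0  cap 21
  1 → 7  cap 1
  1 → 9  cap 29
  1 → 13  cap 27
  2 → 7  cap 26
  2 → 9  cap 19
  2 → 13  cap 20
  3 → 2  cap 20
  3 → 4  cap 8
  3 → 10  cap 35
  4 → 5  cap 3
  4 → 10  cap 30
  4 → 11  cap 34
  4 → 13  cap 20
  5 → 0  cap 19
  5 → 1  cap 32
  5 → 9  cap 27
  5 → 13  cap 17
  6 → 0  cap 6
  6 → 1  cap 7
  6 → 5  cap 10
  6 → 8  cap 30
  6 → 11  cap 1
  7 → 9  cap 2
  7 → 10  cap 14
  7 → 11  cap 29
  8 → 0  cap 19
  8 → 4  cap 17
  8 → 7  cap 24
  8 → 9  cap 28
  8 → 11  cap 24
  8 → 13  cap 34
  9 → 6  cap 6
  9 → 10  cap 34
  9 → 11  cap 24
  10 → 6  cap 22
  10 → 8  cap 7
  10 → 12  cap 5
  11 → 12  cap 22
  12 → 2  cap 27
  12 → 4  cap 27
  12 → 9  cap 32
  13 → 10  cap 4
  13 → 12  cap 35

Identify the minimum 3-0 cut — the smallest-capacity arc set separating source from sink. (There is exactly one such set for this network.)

Min-cut arcs: {(4,5), (9,6), (10,6), (10,8)} (total capacity 38)

augment #1: 3→4→5→0 push 3
augment #2: 3→10→6→0 push 6
augment #3: 3→10→8→0 push 7
augment #4: 3→10→6→1→0 push 7
augment #5: 3→10→6→5→0 push 9
augment #6: 3→2→9→6→5→0 push 1
augment #7: 3→2→9→6→8→0 push 5
max flow = 38; residual-reachable set from 3 gives S-side
cut edges (S→T): {(4,5), (9,6), (10,6), (10,8)} total cap 38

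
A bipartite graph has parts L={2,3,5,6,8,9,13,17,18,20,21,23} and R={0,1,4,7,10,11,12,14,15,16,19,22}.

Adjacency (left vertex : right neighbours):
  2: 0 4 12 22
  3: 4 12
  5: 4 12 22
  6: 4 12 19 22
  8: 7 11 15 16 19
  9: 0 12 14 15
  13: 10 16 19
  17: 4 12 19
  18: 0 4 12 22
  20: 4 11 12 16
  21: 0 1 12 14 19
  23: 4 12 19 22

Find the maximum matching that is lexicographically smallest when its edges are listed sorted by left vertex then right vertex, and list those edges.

Lex-smallest maximum matching: {(2,0), (3,4), (5,12), (6,19), (8,7), (9,14), (13,10), (18,22), (20,11), (21,1)}

|M| = 10 (so the lex-smallest maximum matching has 10 edges)
process left vertices in ascending order; for each, take the smallest-labelled available neighbour that still permits 10 edges overall, or leave it unmatched if none does
lex-smallest matching: {2-0, 3-4, 5-12, 6-19, 8-7, 9-14, 13-10, 18-22, 20-11, 21-1}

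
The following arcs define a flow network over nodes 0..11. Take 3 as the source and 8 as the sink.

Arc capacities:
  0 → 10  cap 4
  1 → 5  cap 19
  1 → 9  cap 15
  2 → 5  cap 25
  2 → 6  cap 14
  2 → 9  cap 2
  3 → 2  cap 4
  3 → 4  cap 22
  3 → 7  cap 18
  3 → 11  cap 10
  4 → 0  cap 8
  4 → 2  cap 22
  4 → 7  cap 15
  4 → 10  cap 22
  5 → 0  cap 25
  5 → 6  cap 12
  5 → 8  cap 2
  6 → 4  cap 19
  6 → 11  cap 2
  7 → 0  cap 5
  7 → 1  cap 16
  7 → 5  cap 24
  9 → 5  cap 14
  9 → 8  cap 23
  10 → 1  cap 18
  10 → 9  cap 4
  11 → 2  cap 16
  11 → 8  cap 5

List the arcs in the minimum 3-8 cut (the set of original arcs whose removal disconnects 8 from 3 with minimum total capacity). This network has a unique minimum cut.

augment #1: 3→11→8 push 5
augment #2: 3→2→5→8 push 2
augment #3: 3→2→9→8 push 2
augment #4: 3→4→10→9→8 push 4
augment #5: 3→7→1→9→8 push 15
max flow = 28; residual-reachable set from 3 gives S-side
cut edges (S→T): {(1,9), (2,9), (5,8), (10,9), (11,8)} total cap 28

Min-cut arcs: {(1,9), (2,9), (5,8), (10,9), (11,8)} (total capacity 28)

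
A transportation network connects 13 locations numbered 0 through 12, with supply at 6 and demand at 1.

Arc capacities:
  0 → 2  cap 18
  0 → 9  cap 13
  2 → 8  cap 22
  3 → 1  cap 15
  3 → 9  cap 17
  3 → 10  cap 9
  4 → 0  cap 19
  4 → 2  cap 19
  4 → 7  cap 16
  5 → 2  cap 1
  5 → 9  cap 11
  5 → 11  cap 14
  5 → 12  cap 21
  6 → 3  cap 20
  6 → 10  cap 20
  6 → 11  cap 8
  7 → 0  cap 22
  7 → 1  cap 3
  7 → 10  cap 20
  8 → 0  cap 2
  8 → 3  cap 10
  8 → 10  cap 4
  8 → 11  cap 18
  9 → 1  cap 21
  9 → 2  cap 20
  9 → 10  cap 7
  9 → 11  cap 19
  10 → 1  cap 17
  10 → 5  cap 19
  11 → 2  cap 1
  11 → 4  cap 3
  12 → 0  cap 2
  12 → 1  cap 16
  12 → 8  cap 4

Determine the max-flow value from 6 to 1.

augment #1: 6→3→1 bottleneck 15, total now 15
augment #2: 6→10→1 bottleneck 17, total now 32
augment #3: 6→3→9→1 bottleneck 5, total now 37
augment #4: 6→10→5→9→1 bottleneck 3, total now 40
augment #5: 6→11→4→7→1 bottleneck 3, total now 43
augment #6: 6→11→2→8→0→9→1 bottleneck 1, total now 44

Maximum flow value: 44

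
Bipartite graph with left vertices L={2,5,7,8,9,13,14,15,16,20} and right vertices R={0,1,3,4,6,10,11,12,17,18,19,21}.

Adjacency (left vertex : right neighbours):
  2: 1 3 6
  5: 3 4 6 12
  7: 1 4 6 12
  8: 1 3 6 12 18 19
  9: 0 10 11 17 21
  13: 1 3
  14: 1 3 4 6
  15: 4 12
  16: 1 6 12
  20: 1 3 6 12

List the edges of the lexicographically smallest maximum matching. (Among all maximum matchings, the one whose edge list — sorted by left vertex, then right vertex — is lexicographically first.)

|M| = 7 (so the lex-smallest maximum matching has 7 edges)
process left vertices in ascending order; for each, take the smallest-labelled available neighbour that still permits 7 edges overall, or leave it unmatched if none does
lex-smallest matching: {2-1, 5-3, 7-4, 8-18, 9-0, 14-6, 15-12}

Lex-smallest maximum matching: {(2,1), (5,3), (7,4), (8,18), (9,0), (14,6), (15,12)}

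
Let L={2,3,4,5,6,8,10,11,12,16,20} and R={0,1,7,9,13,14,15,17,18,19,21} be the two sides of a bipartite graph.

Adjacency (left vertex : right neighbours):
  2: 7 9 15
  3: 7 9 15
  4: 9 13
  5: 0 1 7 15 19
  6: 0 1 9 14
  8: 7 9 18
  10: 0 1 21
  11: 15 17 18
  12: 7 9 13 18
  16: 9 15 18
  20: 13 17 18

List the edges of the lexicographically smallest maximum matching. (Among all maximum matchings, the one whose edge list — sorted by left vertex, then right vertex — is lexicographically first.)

|M| = 9 (so the lex-smallest maximum matching has 9 edges)
process left vertices in ascending order; for each, take the smallest-labelled available neighbour that still permits 9 edges overall, or leave it unmatched if none does
lex-smallest matching: {2-7, 3-9, 4-13, 5-0, 6-1, 8-18, 10-21, 11-15, 20-17}

Lex-smallest maximum matching: {(2,7), (3,9), (4,13), (5,0), (6,1), (8,18), (10,21), (11,15), (20,17)}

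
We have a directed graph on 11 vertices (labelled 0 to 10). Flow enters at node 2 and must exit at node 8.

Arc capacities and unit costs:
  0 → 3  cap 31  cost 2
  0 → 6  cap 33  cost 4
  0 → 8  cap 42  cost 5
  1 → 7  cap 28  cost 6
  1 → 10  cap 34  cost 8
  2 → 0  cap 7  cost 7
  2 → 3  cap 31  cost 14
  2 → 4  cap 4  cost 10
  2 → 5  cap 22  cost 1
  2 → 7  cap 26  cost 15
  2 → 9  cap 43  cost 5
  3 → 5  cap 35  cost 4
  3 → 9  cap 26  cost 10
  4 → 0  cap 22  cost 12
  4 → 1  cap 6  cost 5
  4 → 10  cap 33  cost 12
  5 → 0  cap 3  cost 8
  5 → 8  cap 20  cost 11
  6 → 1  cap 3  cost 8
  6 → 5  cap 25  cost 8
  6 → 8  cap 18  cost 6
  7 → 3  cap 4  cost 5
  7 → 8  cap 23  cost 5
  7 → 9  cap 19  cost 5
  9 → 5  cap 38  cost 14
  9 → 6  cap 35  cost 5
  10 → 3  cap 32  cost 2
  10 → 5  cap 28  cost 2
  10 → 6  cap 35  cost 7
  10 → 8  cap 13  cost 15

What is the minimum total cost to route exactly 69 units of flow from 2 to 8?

Minimum cost for 69 units: 1080

shortest-cost path #1: 2→5→8 push 20 @ unit cost 12 (adds 240)
shortest-cost path #2: 2→0→8 push 7 @ unit cost 12 (adds 84)
shortest-cost path #3: 2→5→0→8 push 2 @ unit cost 14 (adds 28)
shortest-cost path #4: 2→9→6→8 push 18 @ unit cost 16 (adds 288)
shortest-cost path #5: 2→7→8 push 22 @ unit cost 20 (adds 440)
total cost = 1080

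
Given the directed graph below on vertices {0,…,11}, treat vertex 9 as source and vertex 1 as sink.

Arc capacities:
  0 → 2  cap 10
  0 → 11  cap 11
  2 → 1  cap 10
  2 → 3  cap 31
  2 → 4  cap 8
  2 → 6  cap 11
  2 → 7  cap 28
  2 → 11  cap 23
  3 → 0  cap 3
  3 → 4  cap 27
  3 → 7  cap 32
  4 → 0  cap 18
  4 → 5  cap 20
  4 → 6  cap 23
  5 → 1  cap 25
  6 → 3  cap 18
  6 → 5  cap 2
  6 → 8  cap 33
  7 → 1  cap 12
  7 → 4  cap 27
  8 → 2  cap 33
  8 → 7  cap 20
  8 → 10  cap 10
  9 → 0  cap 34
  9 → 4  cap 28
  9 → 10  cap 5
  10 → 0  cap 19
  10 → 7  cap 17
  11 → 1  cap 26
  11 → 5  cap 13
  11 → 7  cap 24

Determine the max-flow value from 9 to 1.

Maximum flow value: 54

augment #1: 9→0→2→1 bottleneck 10, total now 10
augment #2: 9→0→11→1 bottleneck 11, total now 21
augment #3: 9→4→5→1 bottleneck 20, total now 41
augment #4: 9→10→7→1 bottleneck 5, total now 46
augment #5: 9→4→6→5→1 bottleneck 2, total now 48
augment #6: 9→4→6→3→7→1 bottleneck 6, total now 54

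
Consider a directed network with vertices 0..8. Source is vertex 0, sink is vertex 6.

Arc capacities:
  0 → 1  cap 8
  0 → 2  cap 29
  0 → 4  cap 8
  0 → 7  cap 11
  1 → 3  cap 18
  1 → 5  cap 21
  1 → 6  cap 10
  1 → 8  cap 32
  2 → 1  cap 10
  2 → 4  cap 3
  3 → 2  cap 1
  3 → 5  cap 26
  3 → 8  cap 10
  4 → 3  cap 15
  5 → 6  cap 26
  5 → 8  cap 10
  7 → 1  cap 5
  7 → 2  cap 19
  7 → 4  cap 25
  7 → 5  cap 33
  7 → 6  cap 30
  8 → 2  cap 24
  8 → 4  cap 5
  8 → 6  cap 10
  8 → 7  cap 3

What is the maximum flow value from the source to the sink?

Maximum flow value: 40

augment #1: 0→1→6 bottleneck 8, total now 8
augment #2: 0→7→6 bottleneck 11, total now 19
augment #3: 0→2→1→6 bottleneck 2, total now 21
augment #4: 0→2→1→5→6 bottleneck 8, total now 29
augment #5: 0→4→3→5→6 bottleneck 8, total now 37
augment #6: 0→2→4→3→5→6 bottleneck 3, total now 40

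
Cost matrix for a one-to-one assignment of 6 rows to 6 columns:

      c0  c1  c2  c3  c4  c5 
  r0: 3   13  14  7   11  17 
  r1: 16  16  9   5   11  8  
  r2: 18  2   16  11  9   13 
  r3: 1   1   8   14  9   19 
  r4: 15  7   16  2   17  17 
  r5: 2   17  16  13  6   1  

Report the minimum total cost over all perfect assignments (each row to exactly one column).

optimal assignment: row0→col0 (cost 3), row1→col2 (cost 9), row2→col4 (cost 9), row3→col1 (cost 1), row4→col3 (cost 2), row5→col5 (cost 1)
total = 3 + 9 + 9 + 1 + 2 + 1 = 25

Minimum assignment cost: 25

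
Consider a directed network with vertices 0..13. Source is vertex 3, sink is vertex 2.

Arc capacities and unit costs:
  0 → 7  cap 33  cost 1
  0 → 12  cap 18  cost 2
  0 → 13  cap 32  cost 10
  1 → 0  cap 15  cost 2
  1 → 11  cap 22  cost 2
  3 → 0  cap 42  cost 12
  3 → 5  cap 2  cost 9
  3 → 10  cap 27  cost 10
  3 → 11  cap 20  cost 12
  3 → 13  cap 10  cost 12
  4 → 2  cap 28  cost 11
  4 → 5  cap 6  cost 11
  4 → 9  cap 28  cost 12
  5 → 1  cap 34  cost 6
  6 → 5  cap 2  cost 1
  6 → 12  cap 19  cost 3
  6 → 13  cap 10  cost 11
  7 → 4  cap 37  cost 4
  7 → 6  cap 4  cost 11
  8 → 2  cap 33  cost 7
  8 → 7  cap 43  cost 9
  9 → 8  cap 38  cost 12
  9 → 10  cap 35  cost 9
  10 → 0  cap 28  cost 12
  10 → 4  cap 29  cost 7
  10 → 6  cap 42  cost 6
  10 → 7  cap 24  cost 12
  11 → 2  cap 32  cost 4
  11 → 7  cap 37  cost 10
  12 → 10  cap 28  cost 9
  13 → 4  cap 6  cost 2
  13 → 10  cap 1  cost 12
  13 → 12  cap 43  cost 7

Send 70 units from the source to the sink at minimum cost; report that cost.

shortest-cost path #1: 3→11→2 push 20 @ unit cost 16 (adds 320)
shortest-cost path #2: 3→5→1→11→2 push 2 @ unit cost 21 (adds 42)
shortest-cost path #3: 3→13→4→2 push 6 @ unit cost 25 (adds 150)
shortest-cost path #4: 3→10→4→2 push 22 @ unit cost 28 (adds 616)
shortest-cost path #5: 3→10→6→5→1→11→2 push 2 @ unit cost 29 (adds 58)
shortest-cost path #6: 3→10→4→5→1→11→2 push 3 @ unit cost 40 (adds 120)
shortest-cost path #7: 3→0→7→4→5→1→11→2 push 3 @ unit cost 40 (adds 120)
shortest-cost path #8: 3→0→7→4→9→8→2 push 12 @ unit cost 48 (adds 576)
total cost = 2002

Minimum cost for 70 units: 2002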